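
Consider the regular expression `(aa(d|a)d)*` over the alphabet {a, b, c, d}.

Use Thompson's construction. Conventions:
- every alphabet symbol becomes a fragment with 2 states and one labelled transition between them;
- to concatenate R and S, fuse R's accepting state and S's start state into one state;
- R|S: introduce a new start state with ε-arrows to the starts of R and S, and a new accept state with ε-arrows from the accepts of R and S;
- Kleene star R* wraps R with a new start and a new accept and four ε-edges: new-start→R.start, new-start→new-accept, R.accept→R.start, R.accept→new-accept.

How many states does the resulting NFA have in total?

11

Per subexpression:
Each of the 5 symbol leaves contributes a 2-state fragment.
  d|a — 6 states
  aa(d|a)d — 9 states
  (aa(d|a)d)* — 11 states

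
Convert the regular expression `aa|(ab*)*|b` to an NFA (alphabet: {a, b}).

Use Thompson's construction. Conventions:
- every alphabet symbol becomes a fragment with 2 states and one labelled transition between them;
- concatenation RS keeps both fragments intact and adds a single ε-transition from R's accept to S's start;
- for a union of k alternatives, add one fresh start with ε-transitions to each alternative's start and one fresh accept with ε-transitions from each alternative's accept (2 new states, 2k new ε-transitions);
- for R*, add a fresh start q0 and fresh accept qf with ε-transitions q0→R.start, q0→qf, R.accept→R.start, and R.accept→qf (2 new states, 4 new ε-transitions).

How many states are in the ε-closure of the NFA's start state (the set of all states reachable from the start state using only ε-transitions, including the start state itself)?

7

Let C(F) = |ε-closure(F.start)| within fragment F, and note whether F accepts ε. Symbol fragments have C = 1 and do not accept ε. Then:
  aa → |closure| equals the left operand's closure size = 1 (its accept is not ε-reachable, so the closure stops there)
  b* → the star's fresh start ε-reaches both the body's start and the fresh accept: |closure| = 2 + 1 = 3
  ab* → |closure| equals the left operand's closure size = 1 (its accept is not ε-reachable, so the closure stops there)
  (ab*)* → the star's fresh start ε-reaches both the body's start and the fresh accept: |closure| = 2 + 1 = 3
  aa|(ab*)*|b → new start ε-reaches every alternative's start; at least one alternative accepts ε, so the union's new accept is reached too: |closure| = 1 + 1 + 3 + 1 + 1 = 7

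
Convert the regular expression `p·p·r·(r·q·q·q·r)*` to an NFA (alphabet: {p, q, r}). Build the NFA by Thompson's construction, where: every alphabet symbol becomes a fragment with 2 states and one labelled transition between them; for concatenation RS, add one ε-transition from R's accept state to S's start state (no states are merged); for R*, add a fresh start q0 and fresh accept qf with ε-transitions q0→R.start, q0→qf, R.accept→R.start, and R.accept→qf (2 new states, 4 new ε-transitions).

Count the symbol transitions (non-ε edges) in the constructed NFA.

Building bottom-up:
Each of the 8 symbol leaves contributes exactly 1 symbol transition.
  r·q·q·q·r : 5 symbol transitions
  (r·q·q·q·r)* : 5 symbol transitions
  p·p·r·(r·q·q·q·r)* : 8 symbol transitions

8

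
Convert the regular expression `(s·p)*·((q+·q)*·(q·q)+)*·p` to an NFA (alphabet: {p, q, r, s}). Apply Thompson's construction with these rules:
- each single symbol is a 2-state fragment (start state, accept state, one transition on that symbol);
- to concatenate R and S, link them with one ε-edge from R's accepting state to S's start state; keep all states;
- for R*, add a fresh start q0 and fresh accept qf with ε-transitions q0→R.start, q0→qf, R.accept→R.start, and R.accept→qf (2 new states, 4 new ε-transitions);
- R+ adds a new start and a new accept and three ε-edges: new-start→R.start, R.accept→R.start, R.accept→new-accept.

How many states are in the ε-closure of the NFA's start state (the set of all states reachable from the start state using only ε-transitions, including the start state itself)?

Compute the ε-closure size of each fragment's start state recursively; a symbol fragment's start has no outgoing ε-edge, so its closure is just itself (size 1).
  s·p — |closure| equals the left operand's closure size = 1 (its accept is not ε-reachable, so the closure stops there)
  (s·p)* — new start has ε-edges to the inner start and to the new accept, so |closure| = 2 + 1 = 3
  q+ — |closure| = 1 + 1 = 2 (the body doesn't accept ε, so the new accept is not reached)
  q+·q — same as the first factor's closure: |closure| = 2
  (q+·q)* — new start has ε-edges to the inner start and to the new accept, so |closure| = 2 + 2 = 4
  q·q — |closure| equals the left operand's closure size = 1 (its accept is not ε-reachable, so the closure stops there)
  (q·q)+ — |closure| = 1 + 1 = 2 (the body doesn't accept ε, so the new accept is not reached)
  (q+·q)*·(q·q)+ — |closure| = 4 + 2 = 6 (closure spills across the concat boundary because the left factor accepts ε)
  ((q+·q)*·(q·q)+)* — new start has ε-edges to the inner start and to the new accept, so |closure| = 2 + 6 = 8
  (s·p)*·((q+·q)*·(q·q)+)*·p — |closure| = 3 + 8 + 1 = 12 (closure spills across the concat boundary because the left factor accepts ε)

12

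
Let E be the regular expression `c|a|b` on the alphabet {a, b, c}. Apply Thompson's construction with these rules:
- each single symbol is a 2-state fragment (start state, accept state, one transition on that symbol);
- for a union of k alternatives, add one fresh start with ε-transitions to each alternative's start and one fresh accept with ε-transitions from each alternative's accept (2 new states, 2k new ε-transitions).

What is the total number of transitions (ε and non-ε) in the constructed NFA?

9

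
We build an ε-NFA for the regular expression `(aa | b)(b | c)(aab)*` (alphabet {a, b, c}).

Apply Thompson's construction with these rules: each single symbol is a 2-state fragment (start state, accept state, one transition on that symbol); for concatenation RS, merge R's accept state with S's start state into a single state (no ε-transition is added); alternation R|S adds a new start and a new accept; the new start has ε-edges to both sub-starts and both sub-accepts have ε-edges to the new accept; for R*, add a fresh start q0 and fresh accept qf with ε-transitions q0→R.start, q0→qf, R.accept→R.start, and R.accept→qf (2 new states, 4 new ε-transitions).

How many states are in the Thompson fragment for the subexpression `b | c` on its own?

Fragment for `b | c`:
Each of the 2 symbol leaves contributes a 2-state fragment.
  b | c → 6 states

6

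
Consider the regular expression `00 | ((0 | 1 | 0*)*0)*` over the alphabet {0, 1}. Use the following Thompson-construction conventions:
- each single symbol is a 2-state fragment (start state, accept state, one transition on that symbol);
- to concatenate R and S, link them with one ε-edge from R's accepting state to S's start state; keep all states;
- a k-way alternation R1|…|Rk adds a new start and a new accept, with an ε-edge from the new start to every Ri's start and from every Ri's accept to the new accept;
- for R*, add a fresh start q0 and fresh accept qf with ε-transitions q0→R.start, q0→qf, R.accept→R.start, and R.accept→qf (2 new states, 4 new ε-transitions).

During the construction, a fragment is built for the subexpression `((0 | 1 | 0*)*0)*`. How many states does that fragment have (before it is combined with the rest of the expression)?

16

Fragment for `((0 | 1 | 0*)*0)*`:
Each of the 4 symbol leaves contributes a 2-state fragment.
  0* : 4 states
  0 | 1 | 0* : 10 states
  (0 | 1 | 0*)* : 12 states
  (0 | 1 | 0*)*0 : 14 states
  ((0 | 1 | 0*)*0)* : 16 states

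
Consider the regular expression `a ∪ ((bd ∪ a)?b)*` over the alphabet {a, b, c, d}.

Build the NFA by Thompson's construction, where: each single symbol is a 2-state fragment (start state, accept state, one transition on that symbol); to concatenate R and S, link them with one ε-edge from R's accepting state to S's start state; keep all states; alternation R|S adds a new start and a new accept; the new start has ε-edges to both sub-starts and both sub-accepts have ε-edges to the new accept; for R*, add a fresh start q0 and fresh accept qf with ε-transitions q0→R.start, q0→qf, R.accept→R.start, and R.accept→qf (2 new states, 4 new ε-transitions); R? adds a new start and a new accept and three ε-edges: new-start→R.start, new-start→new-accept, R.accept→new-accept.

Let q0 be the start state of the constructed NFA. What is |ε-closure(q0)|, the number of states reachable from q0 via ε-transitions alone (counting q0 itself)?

11

Compute the ε-closure size of each fragment's start state recursively; a symbol fragment's start has no outgoing ε-edge, so its closure is just itself (size 1).
  bd — same as the first factor's closure: |closure| = 1
  bd ∪ a — |closure| = 1 + 1 + 1 = 3 (the new accept is not ε-reachable since no branch accepts ε)
  (bd ∪ a)? — |closure| = 1 (new start) + 3 (body) + 1 (new accept, via ε) = 5
  (bd ∪ a)?b — the left operand accepts ε, so the closure extends into the next operand (via the concat ε-link); |closure| = 5 + 1 = 6
  ((bd ∪ a)?b)* — the star's fresh start ε-reaches both the body's start and the fresh accept: |closure| = 2 + 6 = 8
  a ∪ ((bd ∪ a)?b)* — new start ε-reaches every alternative's start; at least one alternative accepts ε, so the union's new accept is reached too: |closure| = 1 + 1 + 8 + 1 = 11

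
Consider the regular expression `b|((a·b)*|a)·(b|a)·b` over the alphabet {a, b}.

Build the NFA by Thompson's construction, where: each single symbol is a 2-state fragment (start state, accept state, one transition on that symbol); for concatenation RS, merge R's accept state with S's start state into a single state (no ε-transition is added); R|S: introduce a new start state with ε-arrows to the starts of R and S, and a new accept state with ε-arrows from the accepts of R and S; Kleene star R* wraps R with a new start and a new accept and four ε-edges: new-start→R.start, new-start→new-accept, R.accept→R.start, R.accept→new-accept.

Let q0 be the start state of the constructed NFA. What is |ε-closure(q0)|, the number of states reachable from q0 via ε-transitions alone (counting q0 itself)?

Work bottom-up. For each fragment F, track |ε-closure(F.start)| and whether F's accept lies in that closure (i.e. whether F accepts ε). A single-symbol fragment has closure size 1 and does not accept ε.
  a·b — same as the first factor's closure: |ε-closure| = 1
  (a·b)* — new start has ε-edges to the inner start and to the new accept, so |ε-closure| = 2 + 1 = 3
  (a·b)*|a — new start ε-reaches every alternative's start; at least one alternative accepts ε, so the union's new accept is reached too: |ε-closure| = 1 + 3 + 1 + 1 = 6
  b|a — |ε-closure| = 1 + 1 + 1 = 3 (the new accept is not ε-reachable since no branch accepts ε)
  ((a·b)*|a)·(b|a)·b — |ε-closure| = 6 + (3−1) = 8 (closure spills across the concat boundary because the left factor accepts ε)
  b|((a·b)*|a)·(b|a)·b — |ε-closure| = 1 + 1 + 8 = 10 (the new accept is not ε-reachable since no branch accepts ε)

10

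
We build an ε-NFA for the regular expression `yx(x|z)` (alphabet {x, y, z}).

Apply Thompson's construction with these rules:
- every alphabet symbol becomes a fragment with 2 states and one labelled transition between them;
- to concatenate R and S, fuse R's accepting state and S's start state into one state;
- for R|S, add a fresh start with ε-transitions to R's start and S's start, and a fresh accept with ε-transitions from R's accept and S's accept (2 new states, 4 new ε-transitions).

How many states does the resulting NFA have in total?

8

Building bottom-up:
Each of the 4 symbol leaves contributes a 2-state fragment.
  x|z = 6 states
  yx(x|z) = 8 states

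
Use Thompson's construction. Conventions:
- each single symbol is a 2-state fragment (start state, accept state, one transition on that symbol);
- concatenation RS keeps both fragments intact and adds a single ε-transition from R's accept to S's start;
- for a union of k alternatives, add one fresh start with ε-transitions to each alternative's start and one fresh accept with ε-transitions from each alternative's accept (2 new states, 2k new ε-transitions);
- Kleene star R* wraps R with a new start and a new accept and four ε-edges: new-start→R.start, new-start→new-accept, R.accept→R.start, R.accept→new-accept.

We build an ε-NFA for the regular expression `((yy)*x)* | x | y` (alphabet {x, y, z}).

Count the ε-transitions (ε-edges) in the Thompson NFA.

Building bottom-up:
Each of the 5 symbol leaves contributes 0 ε-transitions.
  yy = 1 ε-transition
  (yy)* = 5 ε-transitions
  (yy)*x = 6 ε-transitions
  ((yy)*x)* = 10 ε-transitions
  ((yy)*x)* | x | y = 16 ε-transitions

16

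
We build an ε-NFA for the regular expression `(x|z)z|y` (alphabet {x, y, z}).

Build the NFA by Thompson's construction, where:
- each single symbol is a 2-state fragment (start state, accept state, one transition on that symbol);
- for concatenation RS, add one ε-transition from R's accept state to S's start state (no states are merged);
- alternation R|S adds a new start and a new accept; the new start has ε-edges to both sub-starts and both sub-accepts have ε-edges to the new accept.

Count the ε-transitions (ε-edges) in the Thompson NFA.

Bottom-up over the parse tree:
Each of the 4 symbol leaves contributes 0 ε-transitions.
  x|z — 4 ε-transitions
  (x|z)z — 5 ε-transitions
  (x|z)z|y — 9 ε-transitions

9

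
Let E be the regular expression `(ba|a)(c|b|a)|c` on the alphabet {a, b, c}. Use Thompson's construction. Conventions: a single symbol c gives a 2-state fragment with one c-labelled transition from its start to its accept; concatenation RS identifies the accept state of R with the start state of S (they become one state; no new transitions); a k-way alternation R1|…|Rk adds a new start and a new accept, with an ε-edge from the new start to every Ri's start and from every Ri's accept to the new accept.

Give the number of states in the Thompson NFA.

18

Per subexpression:
Each of the 7 symbol leaves contributes a 2-state fragment.
  ba : 3 states
  ba|a : 7 states
  c|b|a : 8 states
  (ba|a)(c|b|a) : 14 states
  (ba|a)(c|b|a)|c : 18 states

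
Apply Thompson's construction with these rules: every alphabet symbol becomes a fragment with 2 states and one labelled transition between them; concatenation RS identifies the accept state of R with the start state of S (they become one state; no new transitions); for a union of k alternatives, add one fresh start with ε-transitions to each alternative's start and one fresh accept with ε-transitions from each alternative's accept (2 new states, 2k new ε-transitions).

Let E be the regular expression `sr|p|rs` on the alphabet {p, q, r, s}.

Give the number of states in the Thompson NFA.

10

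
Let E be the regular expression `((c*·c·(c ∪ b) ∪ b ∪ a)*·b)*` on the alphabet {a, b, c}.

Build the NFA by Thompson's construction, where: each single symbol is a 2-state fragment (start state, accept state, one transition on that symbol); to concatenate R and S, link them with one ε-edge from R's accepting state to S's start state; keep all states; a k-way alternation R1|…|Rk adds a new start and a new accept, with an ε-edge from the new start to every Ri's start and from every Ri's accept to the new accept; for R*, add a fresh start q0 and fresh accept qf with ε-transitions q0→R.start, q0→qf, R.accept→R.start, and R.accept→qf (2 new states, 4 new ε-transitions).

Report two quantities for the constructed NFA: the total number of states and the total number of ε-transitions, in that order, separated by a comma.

Bottom-up over the parse tree:
Each of the 7 symbol leaves contributes 2 states and 0 ε-transitions.
  c* : 4 states, 4 ε-transitions
  c ∪ b : 6 states, 4 ε-transitions
  c*·c·(c ∪ b) : 12 states, 10 ε-transitions
  c*·c·(c ∪ b) ∪ b ∪ a : 18 states, 16 ε-transitions
  (c*·c·(c ∪ b) ∪ b ∪ a)* : 20 states, 20 ε-transitions
  (c*·c·(c ∪ b) ∪ b ∪ a)*·b : 22 states, 21 ε-transitions
  ((c*·c·(c ∪ b) ∪ b ∪ a)*·b)* : 24 states, 25 ε-transitions

24, 25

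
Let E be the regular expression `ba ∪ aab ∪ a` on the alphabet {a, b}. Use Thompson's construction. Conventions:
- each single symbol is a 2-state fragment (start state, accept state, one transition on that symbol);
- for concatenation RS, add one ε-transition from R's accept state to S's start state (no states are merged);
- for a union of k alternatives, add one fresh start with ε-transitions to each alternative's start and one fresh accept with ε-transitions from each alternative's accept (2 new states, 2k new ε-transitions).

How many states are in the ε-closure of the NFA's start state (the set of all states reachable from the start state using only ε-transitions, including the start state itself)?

4

Compute the ε-closure size of each fragment's start state recursively; a symbol fragment's start has no outgoing ε-edge, so its closure is just itself (size 1).
  ba : same as the first factor's closure: |closure| = 1
  aab : |closure| equals the left operand's closure size = 1 (its accept is not ε-reachable, so the closure stops there)
  ba ∪ aab ∪ a : |closure| = 1 + 1 + 1 + 1 = 4 (the new accept is not ε-reachable since no branch accepts ε)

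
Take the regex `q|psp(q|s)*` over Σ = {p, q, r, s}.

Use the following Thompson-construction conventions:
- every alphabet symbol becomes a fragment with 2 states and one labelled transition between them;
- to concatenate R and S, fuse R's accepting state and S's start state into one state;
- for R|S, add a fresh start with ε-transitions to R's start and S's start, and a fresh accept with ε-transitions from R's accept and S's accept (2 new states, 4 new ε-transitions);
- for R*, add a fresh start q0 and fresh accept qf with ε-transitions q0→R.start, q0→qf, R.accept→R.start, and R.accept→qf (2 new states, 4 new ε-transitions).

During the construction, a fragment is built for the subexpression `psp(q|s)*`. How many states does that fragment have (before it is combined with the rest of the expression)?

11

Fragment for `psp(q|s)*`:
Each of the 5 symbol leaves contributes a 2-state fragment.
  q|s = 6 states
  (q|s)* = 8 states
  psp(q|s)* = 11 states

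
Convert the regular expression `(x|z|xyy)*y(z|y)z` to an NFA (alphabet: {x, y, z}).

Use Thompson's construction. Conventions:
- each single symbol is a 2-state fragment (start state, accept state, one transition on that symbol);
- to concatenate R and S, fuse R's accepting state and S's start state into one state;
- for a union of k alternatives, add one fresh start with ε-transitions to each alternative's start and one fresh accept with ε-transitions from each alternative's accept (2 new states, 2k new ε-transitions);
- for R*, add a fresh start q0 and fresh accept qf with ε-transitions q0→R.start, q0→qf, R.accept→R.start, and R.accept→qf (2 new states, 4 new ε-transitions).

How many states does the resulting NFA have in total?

19

Per subexpression:
Each of the 9 symbol leaves contributes a 2-state fragment.
  xyy : 4 states
  x|z|xyy : 10 states
  (x|z|xyy)* : 12 states
  z|y : 6 states
  (x|z|xyy)*y(z|y)z : 19 states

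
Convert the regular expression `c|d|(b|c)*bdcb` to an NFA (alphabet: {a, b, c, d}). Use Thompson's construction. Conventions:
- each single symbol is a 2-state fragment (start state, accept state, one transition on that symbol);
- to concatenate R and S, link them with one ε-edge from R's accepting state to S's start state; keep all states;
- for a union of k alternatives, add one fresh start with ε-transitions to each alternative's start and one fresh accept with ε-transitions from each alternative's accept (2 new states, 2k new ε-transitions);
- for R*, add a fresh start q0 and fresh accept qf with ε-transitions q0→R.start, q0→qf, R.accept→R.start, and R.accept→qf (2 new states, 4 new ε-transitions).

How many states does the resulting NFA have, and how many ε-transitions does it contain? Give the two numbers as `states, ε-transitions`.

Building bottom-up:
Each of the 8 symbol leaves contributes 2 states and 0 ε-transitions.
  b|c — 6 states, 4 ε-transitions
  (b|c)* — 8 states, 8 ε-transitions
  (b|c)*bdcb — 16 states, 12 ε-transitions
  c|d|(b|c)*bdcb — 22 states, 18 ε-transitions

22, 18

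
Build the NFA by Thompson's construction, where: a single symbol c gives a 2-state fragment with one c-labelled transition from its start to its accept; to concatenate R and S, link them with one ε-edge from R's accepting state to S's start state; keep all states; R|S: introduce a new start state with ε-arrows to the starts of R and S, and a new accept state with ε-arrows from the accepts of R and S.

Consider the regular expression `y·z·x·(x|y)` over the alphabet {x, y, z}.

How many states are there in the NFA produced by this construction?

Recursing over subexpressions:
Each of the 5 symbol leaves contributes a 2-state fragment.
  x|y — 6 states
  y·z·x·(x|y) — 12 states

12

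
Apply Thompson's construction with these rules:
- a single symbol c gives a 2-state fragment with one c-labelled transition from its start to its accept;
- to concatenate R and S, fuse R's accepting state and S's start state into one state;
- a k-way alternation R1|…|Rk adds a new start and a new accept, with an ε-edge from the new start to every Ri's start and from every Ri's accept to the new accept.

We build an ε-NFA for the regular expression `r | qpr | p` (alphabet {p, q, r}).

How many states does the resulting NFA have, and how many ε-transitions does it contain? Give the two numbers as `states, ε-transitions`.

10, 6

Bottom-up over the parse tree:
Each of the 5 symbol leaves contributes 2 states and 0 ε-transitions.
  qpr — 4 states, 0 ε-transitions
  r | qpr | p — 10 states, 6 ε-transitions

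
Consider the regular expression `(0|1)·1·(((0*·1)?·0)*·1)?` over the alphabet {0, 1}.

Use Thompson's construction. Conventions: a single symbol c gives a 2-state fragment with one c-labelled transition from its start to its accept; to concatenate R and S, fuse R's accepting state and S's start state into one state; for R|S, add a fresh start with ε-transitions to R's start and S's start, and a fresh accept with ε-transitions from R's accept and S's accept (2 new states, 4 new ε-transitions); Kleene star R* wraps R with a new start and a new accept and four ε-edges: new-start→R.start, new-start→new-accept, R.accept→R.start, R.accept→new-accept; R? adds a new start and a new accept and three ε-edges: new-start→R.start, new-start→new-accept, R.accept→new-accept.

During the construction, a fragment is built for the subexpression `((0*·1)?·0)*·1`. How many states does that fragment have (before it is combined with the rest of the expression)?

Fragment for `((0*·1)?·0)*·1`:
Each of the 4 symbol leaves contributes a 2-state fragment.
  0* : 4 states
  0*·1 : 5 states
  (0*·1)? : 7 states
  (0*·1)?·0 : 8 states
  ((0*·1)?·0)* : 10 states
  ((0*·1)?·0)*·1 : 11 states

11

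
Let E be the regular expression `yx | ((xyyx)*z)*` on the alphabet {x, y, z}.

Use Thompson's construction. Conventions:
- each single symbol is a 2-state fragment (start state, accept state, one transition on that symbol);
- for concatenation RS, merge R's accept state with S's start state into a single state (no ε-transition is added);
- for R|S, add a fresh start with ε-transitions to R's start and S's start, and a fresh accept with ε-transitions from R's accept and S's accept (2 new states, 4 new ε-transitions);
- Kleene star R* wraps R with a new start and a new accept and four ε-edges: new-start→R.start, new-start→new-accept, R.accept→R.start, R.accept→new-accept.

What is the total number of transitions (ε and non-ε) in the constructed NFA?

19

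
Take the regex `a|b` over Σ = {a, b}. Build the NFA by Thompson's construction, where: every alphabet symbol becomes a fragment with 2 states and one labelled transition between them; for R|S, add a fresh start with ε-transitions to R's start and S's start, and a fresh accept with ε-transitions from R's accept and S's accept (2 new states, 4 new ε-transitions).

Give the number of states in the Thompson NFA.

6

Building bottom-up:
Each of the 2 symbol leaves contributes a 2-state fragment.
  a|b → 6 states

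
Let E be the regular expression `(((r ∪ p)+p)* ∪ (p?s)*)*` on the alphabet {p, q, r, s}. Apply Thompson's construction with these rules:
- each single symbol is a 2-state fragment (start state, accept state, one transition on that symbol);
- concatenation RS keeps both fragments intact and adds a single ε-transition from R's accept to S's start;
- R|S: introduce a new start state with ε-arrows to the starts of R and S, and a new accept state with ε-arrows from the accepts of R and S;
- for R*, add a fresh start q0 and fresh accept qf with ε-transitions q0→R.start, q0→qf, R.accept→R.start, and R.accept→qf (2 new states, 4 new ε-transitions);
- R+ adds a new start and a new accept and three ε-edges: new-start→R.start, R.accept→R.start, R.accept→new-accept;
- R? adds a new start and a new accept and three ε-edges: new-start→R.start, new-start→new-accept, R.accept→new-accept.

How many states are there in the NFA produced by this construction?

24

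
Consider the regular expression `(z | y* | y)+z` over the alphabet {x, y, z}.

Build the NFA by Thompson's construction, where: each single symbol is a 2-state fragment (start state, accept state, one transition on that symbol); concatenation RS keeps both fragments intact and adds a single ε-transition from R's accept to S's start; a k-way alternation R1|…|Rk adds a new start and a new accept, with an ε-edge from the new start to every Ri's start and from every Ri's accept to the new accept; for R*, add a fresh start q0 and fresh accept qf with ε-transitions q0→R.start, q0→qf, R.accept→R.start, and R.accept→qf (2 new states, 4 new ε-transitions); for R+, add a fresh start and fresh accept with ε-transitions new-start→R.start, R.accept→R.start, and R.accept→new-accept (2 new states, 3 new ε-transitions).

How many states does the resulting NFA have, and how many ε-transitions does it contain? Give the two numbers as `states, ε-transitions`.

14, 14

Recursing over subexpressions:
Each of the 4 symbol leaves contributes 2 states and 0 ε-transitions.
  y* : 4 states, 4 ε-transitions
  z | y* | y : 10 states, 10 ε-transitions
  (z | y* | y)+ : 12 states, 13 ε-transitions
  (z | y* | y)+z : 14 states, 14 ε-transitions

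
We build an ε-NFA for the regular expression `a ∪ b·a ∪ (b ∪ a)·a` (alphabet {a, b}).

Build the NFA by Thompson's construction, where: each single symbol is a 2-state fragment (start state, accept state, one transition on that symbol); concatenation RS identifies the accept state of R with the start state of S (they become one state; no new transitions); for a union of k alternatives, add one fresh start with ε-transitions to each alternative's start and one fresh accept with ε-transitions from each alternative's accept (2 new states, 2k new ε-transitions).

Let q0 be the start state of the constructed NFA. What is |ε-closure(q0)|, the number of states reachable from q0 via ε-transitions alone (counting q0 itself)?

Compute the ε-closure size of each fragment's start state recursively; a symbol fragment's start has no outgoing ε-edge, so its closure is just itself (size 1).
  b·a — same as the first factor's closure: |ε-closure| = 1
  b ∪ a — new start ε-reaches every alternative's start; none of them accept ε, so the new accept is not reached: |ε-closure| = 1 + 1 + 1 = 3
  (b ∪ a)·a — |ε-closure| equals the left operand's closure size = 3 (its accept is not ε-reachable, so the closure stops there)
  a ∪ b·a ∪ (b ∪ a)·a — new start ε-reaches every alternative's start; none of them accept ε, so the new accept is not reached: |ε-closure| = 1 + 1 + 1 + 3 = 6

6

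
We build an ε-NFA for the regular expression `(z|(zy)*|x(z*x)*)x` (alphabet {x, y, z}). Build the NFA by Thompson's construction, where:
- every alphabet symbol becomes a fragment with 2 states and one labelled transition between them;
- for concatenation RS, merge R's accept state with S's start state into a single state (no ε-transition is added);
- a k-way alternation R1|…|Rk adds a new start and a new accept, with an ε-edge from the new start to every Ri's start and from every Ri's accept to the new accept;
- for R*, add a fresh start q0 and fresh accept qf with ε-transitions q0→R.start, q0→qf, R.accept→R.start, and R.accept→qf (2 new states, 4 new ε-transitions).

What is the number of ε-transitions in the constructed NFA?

18

By structural recursion:
Each of the 7 symbol leaves contributes 0 ε-transitions.
  zy : 0 ε-transitions
  (zy)* : 4 ε-transitions
  z* : 4 ε-transitions
  z*x : 4 ε-transitions
  (z*x)* : 8 ε-transitions
  x(z*x)* : 8 ε-transitions
  z|(zy)*|x(z*x)* : 18 ε-transitions
  (z|(zy)*|x(z*x)*)x : 18 ε-transitions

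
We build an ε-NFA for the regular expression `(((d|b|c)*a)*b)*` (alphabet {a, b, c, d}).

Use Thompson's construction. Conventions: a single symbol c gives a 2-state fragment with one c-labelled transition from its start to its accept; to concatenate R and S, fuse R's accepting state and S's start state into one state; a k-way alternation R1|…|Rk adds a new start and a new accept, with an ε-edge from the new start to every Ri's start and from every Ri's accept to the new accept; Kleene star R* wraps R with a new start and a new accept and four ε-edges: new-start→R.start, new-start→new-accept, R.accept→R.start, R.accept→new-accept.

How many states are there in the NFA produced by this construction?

16

Building bottom-up:
Each of the 5 symbol leaves contributes a 2-state fragment.
  d|b|c : 8 states
  (d|b|c)* : 10 states
  (d|b|c)*a : 11 states
  ((d|b|c)*a)* : 13 states
  ((d|b|c)*a)*b : 14 states
  (((d|b|c)*a)*b)* : 16 states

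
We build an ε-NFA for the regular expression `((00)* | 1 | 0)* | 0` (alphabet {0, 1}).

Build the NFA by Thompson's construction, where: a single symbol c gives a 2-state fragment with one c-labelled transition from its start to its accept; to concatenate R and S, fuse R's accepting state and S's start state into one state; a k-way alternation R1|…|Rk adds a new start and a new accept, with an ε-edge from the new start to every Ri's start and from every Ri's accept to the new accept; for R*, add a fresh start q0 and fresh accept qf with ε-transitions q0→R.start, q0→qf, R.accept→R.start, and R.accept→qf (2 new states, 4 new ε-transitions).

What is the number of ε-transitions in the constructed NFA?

18

Recursing over subexpressions:
Each of the 5 symbol leaves contributes 0 ε-transitions.
  00 — 0 ε-transitions
  (00)* — 4 ε-transitions
  (00)* | 1 | 0 — 10 ε-transitions
  ((00)* | 1 | 0)* — 14 ε-transitions
  ((00)* | 1 | 0)* | 0 — 18 ε-transitions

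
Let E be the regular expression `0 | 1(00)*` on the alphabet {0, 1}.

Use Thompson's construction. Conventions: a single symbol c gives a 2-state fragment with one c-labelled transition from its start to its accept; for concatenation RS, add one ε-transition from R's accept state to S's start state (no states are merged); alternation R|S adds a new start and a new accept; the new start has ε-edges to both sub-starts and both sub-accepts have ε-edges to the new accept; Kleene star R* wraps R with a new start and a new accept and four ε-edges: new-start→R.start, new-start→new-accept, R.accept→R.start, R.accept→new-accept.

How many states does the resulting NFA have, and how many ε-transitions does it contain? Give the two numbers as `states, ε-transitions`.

12, 10

Building bottom-up:
Each of the 4 symbol leaves contributes 2 states and 0 ε-transitions.
  00 → 4 states, 1 ε-transition
  (00)* → 6 states, 5 ε-transitions
  1(00)* → 8 states, 6 ε-transitions
  0 | 1(00)* → 12 states, 10 ε-transitions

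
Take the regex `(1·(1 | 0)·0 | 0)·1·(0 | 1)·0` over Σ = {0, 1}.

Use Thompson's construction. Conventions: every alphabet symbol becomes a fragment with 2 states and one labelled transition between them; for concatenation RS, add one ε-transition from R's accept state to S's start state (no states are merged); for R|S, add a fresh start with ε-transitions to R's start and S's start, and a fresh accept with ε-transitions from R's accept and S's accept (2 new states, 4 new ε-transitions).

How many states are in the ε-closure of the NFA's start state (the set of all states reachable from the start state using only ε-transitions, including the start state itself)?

Work bottom-up. For each fragment F, track |ε-closure(F.start)| and whether F's accept lies in that closure (i.e. whether F accepts ε). A single-symbol fragment has closure size 1 and does not accept ε.
  1 | 0 : |closure| = 1 + 1 + 1 = 3 (the new accept is not ε-reachable since no branch accepts ε)
  1·(1 | 0)·0 : |closure| equals the left operand's closure size = 1 (its accept is not ε-reachable, so the closure stops there)
  1·(1 | 0)·0 | 0 : new start ε-reaches every alternative's start; none of them accept ε, so the new accept is not reached: |closure| = 1 + 1 + 1 = 3
  0 | 1 : |closure| = 1 + 1 + 1 = 3 (the new accept is not ε-reachable since no branch accepts ε)
  (1·(1 | 0)·0 | 0)·1·(0 | 1)·0 : same as the first factor's closure: |closure| = 3

3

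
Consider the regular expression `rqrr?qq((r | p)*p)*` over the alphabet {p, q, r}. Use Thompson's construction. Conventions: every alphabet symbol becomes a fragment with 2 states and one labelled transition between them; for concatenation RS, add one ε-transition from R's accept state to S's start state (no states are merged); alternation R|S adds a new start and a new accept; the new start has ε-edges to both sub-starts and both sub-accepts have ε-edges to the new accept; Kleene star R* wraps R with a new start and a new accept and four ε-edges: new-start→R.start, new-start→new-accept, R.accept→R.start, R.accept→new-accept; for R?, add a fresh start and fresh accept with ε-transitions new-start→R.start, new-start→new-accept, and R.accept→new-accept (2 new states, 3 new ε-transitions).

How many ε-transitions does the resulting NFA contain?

22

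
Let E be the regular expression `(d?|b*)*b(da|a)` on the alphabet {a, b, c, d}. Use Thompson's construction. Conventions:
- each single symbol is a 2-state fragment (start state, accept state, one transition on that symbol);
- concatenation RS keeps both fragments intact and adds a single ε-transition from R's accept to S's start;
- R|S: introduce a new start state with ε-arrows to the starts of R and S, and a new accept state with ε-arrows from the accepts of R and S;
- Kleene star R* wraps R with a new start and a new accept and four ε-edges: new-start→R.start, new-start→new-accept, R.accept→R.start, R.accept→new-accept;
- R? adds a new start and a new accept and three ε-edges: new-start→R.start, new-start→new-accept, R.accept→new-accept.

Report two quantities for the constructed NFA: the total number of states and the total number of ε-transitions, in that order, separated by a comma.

22, 22

Building bottom-up:
Each of the 6 symbol leaves contributes 2 states and 0 ε-transitions.
  d? — 4 states, 3 ε-transitions
  b* — 4 states, 4 ε-transitions
  d?|b* — 10 states, 11 ε-transitions
  (d?|b*)* — 12 states, 15 ε-transitions
  da — 4 states, 1 ε-transition
  da|a — 8 states, 5 ε-transitions
  (d?|b*)*b(da|a) — 22 states, 22 ε-transitions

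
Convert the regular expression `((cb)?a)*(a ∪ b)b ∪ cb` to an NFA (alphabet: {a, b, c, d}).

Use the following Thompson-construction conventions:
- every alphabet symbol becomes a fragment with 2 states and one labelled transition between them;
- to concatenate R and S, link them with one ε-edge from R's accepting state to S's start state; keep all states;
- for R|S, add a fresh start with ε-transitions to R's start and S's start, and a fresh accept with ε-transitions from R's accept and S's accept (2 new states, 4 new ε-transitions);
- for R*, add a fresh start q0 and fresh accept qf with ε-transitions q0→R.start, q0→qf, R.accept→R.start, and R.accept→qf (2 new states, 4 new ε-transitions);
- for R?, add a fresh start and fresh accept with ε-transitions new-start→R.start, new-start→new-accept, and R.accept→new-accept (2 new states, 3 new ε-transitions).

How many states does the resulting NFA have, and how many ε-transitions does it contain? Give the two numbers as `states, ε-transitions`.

Building bottom-up:
Each of the 8 symbol leaves contributes 2 states and 0 ε-transitions.
  cb = 4 states, 1 ε-transition
  (cb)? = 6 states, 4 ε-transitions
  (cb)?a = 8 states, 5 ε-transitions
  ((cb)?a)* = 10 states, 9 ε-transitions
  a ∪ b = 6 states, 4 ε-transitions
  ((cb)?a)*(a ∪ b)b = 18 states, 15 ε-transitions
  cb = 4 states, 1 ε-transition
  ((cb)?a)*(a ∪ b)b ∪ cb = 24 states, 20 ε-transitions

24, 20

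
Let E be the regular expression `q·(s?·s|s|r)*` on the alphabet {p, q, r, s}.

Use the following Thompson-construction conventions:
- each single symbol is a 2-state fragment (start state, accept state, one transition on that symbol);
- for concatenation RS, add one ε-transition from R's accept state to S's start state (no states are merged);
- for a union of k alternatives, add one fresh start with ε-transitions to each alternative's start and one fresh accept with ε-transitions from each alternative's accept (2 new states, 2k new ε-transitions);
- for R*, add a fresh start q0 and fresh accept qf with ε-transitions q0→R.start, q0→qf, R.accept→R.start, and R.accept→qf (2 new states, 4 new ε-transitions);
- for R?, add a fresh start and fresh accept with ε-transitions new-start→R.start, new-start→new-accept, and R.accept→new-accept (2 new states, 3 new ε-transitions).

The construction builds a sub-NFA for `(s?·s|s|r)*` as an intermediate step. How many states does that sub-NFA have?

Fragment for `(s?·s|s|r)*`:
Each of the 4 symbol leaves contributes a 2-state fragment.
  s? = 4 states
  s?·s = 6 states
  s?·s|s|r = 12 states
  (s?·s|s|r)* = 14 states

14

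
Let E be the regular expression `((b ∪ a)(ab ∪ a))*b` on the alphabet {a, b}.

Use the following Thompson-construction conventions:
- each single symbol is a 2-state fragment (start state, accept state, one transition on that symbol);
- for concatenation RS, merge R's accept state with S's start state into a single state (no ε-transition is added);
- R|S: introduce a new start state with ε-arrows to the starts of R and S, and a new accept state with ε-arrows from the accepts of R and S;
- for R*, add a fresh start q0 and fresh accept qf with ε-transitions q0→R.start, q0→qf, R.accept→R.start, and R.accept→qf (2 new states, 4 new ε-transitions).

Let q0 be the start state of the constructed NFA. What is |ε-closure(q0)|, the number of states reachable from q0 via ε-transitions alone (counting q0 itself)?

Work bottom-up. For each fragment F, track |ε-closure(F.start)| and whether F's accept lies in that closure (i.e. whether F accepts ε). A single-symbol fragment has closure size 1 and does not accept ε.
  b ∪ a → |ε-closure| = 1 + 1 + 1 = 3 (the new accept is not ε-reachable since no branch accepts ε)
  ab → |ε-closure| equals the left operand's closure size = 1 (its accept is not ε-reachable, so the closure stops there)
  ab ∪ a → new start ε-reaches every alternative's start; none of them accept ε, so the new accept is not reached: |ε-closure| = 1 + 1 + 1 = 3
  (b ∪ a)(ab ∪ a) → |ε-closure| equals the left operand's closure size = 3 (its accept is not ε-reachable, so the closure stops there)
  ((b ∪ a)(ab ∪ a))* → |ε-closure| = 1 (new start) + 3 (body) + 1 (new accept) = 5
  ((b ∪ a)(ab ∪ a))*b → |ε-closure| = 5 + (1−1) = 5 (closure spills across the concat boundary because the left factor accepts ε)

5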